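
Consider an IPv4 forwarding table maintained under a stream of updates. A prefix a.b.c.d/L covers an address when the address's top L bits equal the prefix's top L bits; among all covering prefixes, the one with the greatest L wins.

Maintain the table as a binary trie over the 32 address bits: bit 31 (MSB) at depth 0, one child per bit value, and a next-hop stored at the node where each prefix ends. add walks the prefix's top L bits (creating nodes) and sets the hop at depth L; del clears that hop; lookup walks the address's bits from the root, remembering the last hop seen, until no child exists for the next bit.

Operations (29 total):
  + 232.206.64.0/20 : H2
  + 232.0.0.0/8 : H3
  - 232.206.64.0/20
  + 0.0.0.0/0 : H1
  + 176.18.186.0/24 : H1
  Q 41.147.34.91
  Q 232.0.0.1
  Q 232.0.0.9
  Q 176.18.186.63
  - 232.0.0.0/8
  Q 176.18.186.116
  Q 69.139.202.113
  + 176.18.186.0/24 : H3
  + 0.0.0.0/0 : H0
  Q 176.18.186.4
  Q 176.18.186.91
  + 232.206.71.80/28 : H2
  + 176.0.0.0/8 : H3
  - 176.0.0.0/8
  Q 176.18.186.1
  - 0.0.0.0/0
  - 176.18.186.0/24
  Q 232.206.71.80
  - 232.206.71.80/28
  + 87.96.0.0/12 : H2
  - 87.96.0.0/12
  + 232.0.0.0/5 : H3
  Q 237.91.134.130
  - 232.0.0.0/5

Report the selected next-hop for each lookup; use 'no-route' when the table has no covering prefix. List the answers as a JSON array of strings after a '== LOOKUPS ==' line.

Trace:
  + 232.206.64.0/20 (H2) depth=20
  + 232.0.0.0/8 (H3) depth=8
  del 232.206.64.0/20 (clear depth 20)
  + 0.0.0.0/0 (H1) depth=0
  + 176.18.186.0/24 (H1) depth=24
  Q 41.147.34.91: descend ε ; hops seen [H1] ; pick H1
  Q 232.0.0.1: descend 11101000 ; hops seen [H1,H3] ; pick H3
  Q 232.0.0.9: descend 11101000 ; hops seen [H1,H3] ; pick H3
  Q 176.18.186.63: descend 101100000001001010111010 ; hops seen [H1,H1] ; pick H1
  del 232.0.0.0/8 (clear depth 8)
  Q 176.18.186.116: descend 101100000001001010111010 ; hops seen [H1,H1] ; pick H1
  Q 69.139.202.113: descend ε ; hops seen [H1] ; pick H1
  + 176.18.186.0/24 (H3) depth=24
  + 0.0.0.0/0 (H0) depth=0
  Q 176.18.186.4: descend 101100000001001010111010 ; hops seen [H0,H3] ; pick H3
  Q 176.18.186.91: descend 101100000001001010111010 ; hops seen [H0,H3] ; pick H3
  + 232.206.71.80/28 (H2) depth=28
  + 176.0.0.0/8 (H3) depth=8
  del 176.0.0.0/8 (clear depth 8)
  Q 176.18.186.1: descend 101100000001001010111010 ; hops seen [H0,H3] ; pick H3
  del 0.0.0.0/0 (clear depth 0)
  del 176.18.186.0/24 (clear depth 24)
  Q 232.206.71.80: descend 1110100011001110010001110101 ; hops seen [H2] ; pick H2
  del 232.206.71.80/28 (clear depth 28)
  + 87.96.0.0/12 (H2) depth=12
  del 87.96.0.0/12 (clear depth 12)
  + 232.0.0.0/5 (H3) depth=5
  Q 237.91.134.130: descend 11101 ; hops seen [H3] ; pick H3
  del 232.0.0.0/5 (clear depth 5)

== LOOKUPS ==
["H1","H3","H3","H1","H1","H1","H3","H3","H3","H2","H3"]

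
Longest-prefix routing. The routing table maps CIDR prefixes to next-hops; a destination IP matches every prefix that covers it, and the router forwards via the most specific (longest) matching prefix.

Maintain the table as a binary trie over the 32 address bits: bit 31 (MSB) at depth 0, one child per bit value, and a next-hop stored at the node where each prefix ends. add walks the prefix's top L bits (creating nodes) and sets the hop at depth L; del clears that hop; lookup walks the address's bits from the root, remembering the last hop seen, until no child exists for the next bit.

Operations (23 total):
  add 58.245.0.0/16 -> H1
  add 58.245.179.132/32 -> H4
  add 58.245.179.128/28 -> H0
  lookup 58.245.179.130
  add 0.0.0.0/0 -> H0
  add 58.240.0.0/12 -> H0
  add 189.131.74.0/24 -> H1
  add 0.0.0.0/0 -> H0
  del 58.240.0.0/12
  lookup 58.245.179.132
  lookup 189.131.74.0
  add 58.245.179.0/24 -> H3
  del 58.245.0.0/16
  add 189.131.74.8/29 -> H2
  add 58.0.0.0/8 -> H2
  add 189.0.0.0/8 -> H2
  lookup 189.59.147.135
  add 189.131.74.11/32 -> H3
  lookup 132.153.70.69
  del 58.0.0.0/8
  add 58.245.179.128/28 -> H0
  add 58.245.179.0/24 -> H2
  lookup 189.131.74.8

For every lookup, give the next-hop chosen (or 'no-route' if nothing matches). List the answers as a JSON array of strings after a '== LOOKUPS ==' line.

Trace:
  + 58.245.0.0/16 (H1) depth=16
  + 58.245.179.132/32 (H4) depth=32
  + 58.245.179.128/28 (H0) depth=28
  ? 58.245.179.130  path d0:-→d1:-→d2:-→d3:-→d4:-→d5:-→d6:-→d7:-→d8:-→d9:-→d10:-→d11:-→d12:-→d13:-→d14:-→d15:-→d16:H1→d17:-→d18:-→d19:-→d20:-→d21:-→d22:-→d23:-→d24:-→d25:-→d26:-→d27:-→d28:H0→d29:-  best=H0
  + 0.0.0.0/0 (H0) depth=0
  + 58.240.0.0/12 (H0) depth=12
  + 189.131.74.0/24 (H1) depth=24
  + 0.0.0.0/0 (H0) depth=0
  - 58.240.0.0/12 clear@12
  ? 58.245.179.132  path d0:H0→d1:-→d2:-→d3:-→d4:-→d5:-→d6:-→d7:-→d8:-→d9:-→d10:-→d11:-→d12:-→d13:-→d14:-→d15:-→d16:H1→d17:-→d18:-→d19:-→d20:-→d21:-→d22:-→d23:-→d24:-→d25:-→d26:-→d27:-→d28:H0→d29:-→d30:-→d31:-→d32:H4  best=H4
  ? 189.131.74.0  path d0:H0→d1:-→d2:-→d3:-→d4:-→d5:-→d6:-→d7:-→d8:-→d9:-→d10:-→d11:-→d12:-→d13:-→d14:-→d15:-→d16:-→d17:-→d18:-→d19:-→d20:-→d21:-→d22:-→d23:-→d24:H1  best=H1
  + 58.245.179.0/24 (H3) depth=24
  - 58.245.0.0/16 clear@16
  + 189.131.74.8/29 (H2) depth=29
  + 58.0.0.0/8 (H2) depth=8
  + 189.0.0.0/8 (H2) depth=8
  ? 189.59.147.135  path d0:H0→d1:-→d2:-→d3:-→d4:-→d5:-→d6:-→d7:-→d8:H2  best=H2
  + 189.131.74.11/32 (H3) depth=32
  ? 132.153.70.69  path d0:H0→d1:-→d2:-  best=H0
  - 58.0.0.0/8 clear@8
  + 58.245.179.128/28 (H0) depth=28
  + 58.245.179.0/24 (H2) depth=24
  ? 189.131.74.8  path d0:H0→d1:-→d2:-→d3:-→d4:-→d5:-→d6:-→d7:-→d8:H2→d9:-→d10:-→d11:-→d12:-→d13:-→d14:-→d15:-→d16:-→d17:-→d18:-→d19:-→d20:-→d21:-→d22:-→d23:-→d24:H1→d25:-→d26:-→d27:-→d28:-→d29:H2→d30:-  best=H2

== LOOKUPS ==
["H0","H4","H1","H2","H0","H2"]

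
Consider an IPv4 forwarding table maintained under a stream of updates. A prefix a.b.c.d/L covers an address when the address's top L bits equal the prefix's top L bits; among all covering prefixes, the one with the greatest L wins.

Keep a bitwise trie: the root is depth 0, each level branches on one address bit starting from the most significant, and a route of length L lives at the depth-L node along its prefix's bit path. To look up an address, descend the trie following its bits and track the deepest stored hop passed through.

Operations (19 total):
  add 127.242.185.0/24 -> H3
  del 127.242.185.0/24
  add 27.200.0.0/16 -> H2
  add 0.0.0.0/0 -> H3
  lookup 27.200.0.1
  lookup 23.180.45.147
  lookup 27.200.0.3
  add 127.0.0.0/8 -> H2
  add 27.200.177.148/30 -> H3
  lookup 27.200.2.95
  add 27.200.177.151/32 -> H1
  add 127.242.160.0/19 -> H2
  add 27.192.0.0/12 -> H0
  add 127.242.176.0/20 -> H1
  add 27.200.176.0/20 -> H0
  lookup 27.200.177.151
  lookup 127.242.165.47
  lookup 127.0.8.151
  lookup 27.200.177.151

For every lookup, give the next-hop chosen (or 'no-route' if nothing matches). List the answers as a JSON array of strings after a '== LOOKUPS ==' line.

Process each operation:
  + 127.242.185.0/24 (H3) depth=24
  - 127.242.185.0/24 clear@24
  + 27.200.0.0/16 (H2) depth=16
  + 0.0.0.0/0 (H3) depth=0
  lookup 27.200.0.1: bits 0001101111001000 walk d0:H3→d1:-→d2:-→d3:-→d4:-→d5:-→d6:-→d7:-→d8:-→d9:-→d10:-→d11:-→d12:-→d13:-→d14:-→d15:-→d16:H2 -> H2
  lookup 23.180.45.147: bits 0001 walk d0:H3→d1:-→d2:-→d3:-→d4:- -> H3
  lookup 27.200.0.3: bits 0001101111001000 walk d0:H3→d1:-→d2:-→d3:-→d4:-→d5:-→d6:-→d7:-→d8:-→d9:-→d10:-→d11:-→d12:-→d13:-→d14:-→d15:-→d16:H2 -> H2
  + 127.0.0.0/8 (H2) depth=8
  + 27.200.177.148/30 (H3) depth=30
  lookup 27.200.2.95: bits 0001101111001000 walk d0:H3→d1:-→d2:-→d3:-→d4:-→d5:-→d6:-→d7:-→d8:-→d9:-→d10:-→d11:-→d12:-→d13:-→d14:-→d15:-→d16:H2 -> H2
  + 27.200.177.151/32 (H1) depth=32
  + 127.242.160.0/19 (H2) depth=19
  + 27.192.0.0/12 (H0) depth=12
  + 127.242.176.0/20 (H1) depth=20
  + 27.200.176.0/20 (H0) depth=20
  lookup 27.200.177.151: bits 00011011110010001011000110010111 walk d0:H3→d1:-→d2:-→d3:-→d4:-→d5:-→d6:-→d7:-→d8:-→d9:-→d10:-→d11:-→d12:H0→d13:-→d14:-→d15:-→d16:H2→d17:-→d18:-→d19:-→d20:H0→d21:-→d22:-→d23:-→d24:-→d25:-→d26:-→d27:-→d28:-→d29:-→d30:H3→d31:-→d32:H1 -> H1
  lookup 127.242.165.47: bits 0111111111110010101 walk d0:H3→d1:-→d2:-→d3:-→d4:-→d5:-→d6:-→d7:-→d8:H2→d9:-→d10:-→d11:-→d12:-→d13:-→d14:-→d15:-→d16:-→d17:-→d18:-→d19:H2 -> H2
  lookup 127.0.8.151: bits 01111111 walk d0:H3→d1:-→d2:-→d3:-→d4:-→d5:-→d6:-→d7:-→d8:H2 -> H2
  lookup 27.200.177.151: bits 00011011110010001011000110010111 walk d0:H3→d1:-→d2:-→d3:-→d4:-→d5:-→d6:-→d7:-→d8:-→d9:-→d10:-→d11:-→d12:H0→d13:-→d14:-→d15:-→d16:H2→d17:-→d18:-→d19:-→d20:H0→d21:-→d22:-→d23:-→d24:-→d25:-→d26:-→d27:-→d28:-→d29:-→d30:H3→d31:-→d32:H1 -> H1

== LOOKUPS ==
["H2","H3","H2","H2","H1","H2","H2","H1"]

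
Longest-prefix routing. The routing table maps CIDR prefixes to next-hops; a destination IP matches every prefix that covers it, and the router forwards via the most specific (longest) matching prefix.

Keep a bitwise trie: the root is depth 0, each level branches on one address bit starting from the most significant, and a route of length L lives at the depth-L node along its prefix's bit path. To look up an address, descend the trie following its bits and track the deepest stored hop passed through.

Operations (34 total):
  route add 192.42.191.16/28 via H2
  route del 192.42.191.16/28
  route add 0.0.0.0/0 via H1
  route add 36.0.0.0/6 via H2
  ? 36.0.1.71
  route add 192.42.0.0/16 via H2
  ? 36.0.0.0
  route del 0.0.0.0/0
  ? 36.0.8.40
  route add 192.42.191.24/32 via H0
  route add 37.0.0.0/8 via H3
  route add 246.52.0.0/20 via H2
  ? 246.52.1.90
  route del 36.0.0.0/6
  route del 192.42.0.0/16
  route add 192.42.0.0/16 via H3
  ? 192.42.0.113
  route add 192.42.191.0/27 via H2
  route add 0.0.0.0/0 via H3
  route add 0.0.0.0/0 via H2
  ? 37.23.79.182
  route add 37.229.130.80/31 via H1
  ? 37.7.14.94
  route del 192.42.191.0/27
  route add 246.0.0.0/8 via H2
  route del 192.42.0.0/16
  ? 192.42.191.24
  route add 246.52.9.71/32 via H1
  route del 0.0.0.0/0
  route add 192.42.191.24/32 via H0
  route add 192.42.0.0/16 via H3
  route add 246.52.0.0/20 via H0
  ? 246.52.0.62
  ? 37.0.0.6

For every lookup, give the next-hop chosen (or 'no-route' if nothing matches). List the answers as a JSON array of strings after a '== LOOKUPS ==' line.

Apply in order:
  + 192.42.191.16/28 (H2) depth=28
  - 192.42.191.16/28 clear@28
  + 0.0.0.0/0 (H1) depth=0
  + 36.0.0.0/6 (H2) depth=6
  Q 36.0.1.71: descend 001001 ; hops seen [H1,H2] ; pick H2
  + 192.42.0.0/16 (H2) depth=16
  Q 36.0.0.0: descend 001001 ; hops seen [H1,H2] ; pick H2
  - 0.0.0.0/0 clear@0
  Q 36.0.8.40: descend 001001 ; hops seen [H2] ; pick H2
  + 192.42.191.24/32 (H0) depth=32
  + 37.0.0.0/8 (H3) depth=8
  + 246.52.0.0/20 (H2) depth=20
  Q 246.52.1.90: descend 11110110001101000000 ; hops seen [H2] ; pick H2
  - 36.0.0.0/6 clear@6
  - 192.42.0.0/16 clear@16
  + 192.42.0.0/16 (H3) depth=16
  Q 192.42.0.113: descend 1100000000101010 ; hops seen [H3] ; pick H3
  + 192.42.191.0/27 (H2) depth=27
  + 0.0.0.0/0 (H3) depth=0
  + 0.0.0.0/0 (H2) depth=0
  Q 37.23.79.182: descend 00100101 ; hops seen [H2,H3] ; pick H3
  + 37.229.130.80/31 (H1) depth=31
  Q 37.7.14.94: descend 00100101 ; hops seen [H2,H3] ; pick H3
  - 192.42.191.0/27 clear@27
  + 246.0.0.0/8 (H2) depth=8
  - 192.42.0.0/16 clear@16
  Q 192.42.191.24: descend 11000000001010101011111100011000 ; hops seen [H2,H0] ; pick H0
  + 246.52.9.71/32 (H1) depth=32
  - 0.0.0.0/0 clear@0
  + 192.42.191.24/32 (H0) depth=32
  + 192.42.0.0/16 (H3) depth=16
  + 246.52.0.0/20 (H0) depth=20
  Q 246.52.0.62: descend 11110110001101000000 ; hops seen [H2,H0] ; pick H0
  Q 37.0.0.6: descend 00100101 ; hops seen [H3] ; pick H3

== LOOKUPS ==
["H2","H2","H2","H2","H3","H3","H3","H0","H0","H3"]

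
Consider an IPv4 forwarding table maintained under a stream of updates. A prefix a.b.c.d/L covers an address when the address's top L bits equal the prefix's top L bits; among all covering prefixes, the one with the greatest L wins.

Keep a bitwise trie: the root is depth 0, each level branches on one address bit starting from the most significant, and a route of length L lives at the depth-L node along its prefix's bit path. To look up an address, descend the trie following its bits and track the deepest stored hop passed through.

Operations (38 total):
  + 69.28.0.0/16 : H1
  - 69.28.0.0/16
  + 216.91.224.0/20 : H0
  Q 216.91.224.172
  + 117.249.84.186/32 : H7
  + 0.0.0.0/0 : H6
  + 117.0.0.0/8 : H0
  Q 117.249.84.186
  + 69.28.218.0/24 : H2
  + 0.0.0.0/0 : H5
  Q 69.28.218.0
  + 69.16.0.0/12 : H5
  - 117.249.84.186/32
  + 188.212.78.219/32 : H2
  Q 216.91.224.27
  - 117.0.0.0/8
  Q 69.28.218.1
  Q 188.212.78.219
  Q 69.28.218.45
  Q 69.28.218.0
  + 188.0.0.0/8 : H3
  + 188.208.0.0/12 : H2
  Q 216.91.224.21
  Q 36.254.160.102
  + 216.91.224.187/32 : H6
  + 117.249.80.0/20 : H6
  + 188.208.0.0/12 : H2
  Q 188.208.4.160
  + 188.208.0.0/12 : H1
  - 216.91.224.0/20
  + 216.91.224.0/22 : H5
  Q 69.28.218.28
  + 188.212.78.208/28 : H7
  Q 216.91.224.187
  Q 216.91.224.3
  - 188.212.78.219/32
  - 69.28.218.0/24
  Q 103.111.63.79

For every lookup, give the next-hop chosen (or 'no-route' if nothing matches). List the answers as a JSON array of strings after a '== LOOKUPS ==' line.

Process each operation:
  add 69.28.0.0/16 -> H1 at depth 16
  del 69.28.0.0/16 (clear depth 16)
  add 216.91.224.0/20 -> H0 at depth 20
  Q 216.91.224.172: descend 11011000010110111110 ; hops seen [H0] ; pick H0
  add 117.249.84.186/32 -> H7 at depth 32
  add 0.0.0.0/0 -> H6 at depth 0
  add 117.0.0.0/8 -> H0 at depth 8
  Q 117.249.84.186: descend 01110101111110010101010010111010 ; hops seen [H6,H0,H7] ; pick H7
  add 69.28.218.0/24 -> H2 at depth 24
  add 0.0.0.0/0 -> H5 at depth 0
  Q 69.28.218.0: descend 010001010001110011011010 ; hops seen [H5,H2] ; pick H2
  add 69.16.0.0/12 -> H5 at depth 12
  del 117.249.84.186/32 (clear depth 32)
  add 188.212.78.219/32 -> H2 at depth 32
  Q 216.91.224.27: descend 11011000010110111110 ; hops seen [H5,H0] ; pick H0
  del 117.0.0.0/8 (clear depth 8)
  Q 69.28.218.1: descend 010001010001110011011010 ; hops seen [H5,H5,H2] ; pick H2
  Q 188.212.78.219: descend 10111100110101000100111011011011 ; hops seen [H5,H2] ; pick H2
  Q 69.28.218.45: descend 010001010001110011011010 ; hops seen [H5,H5,H2] ; pick H2
  Q 69.28.218.0: descend 010001010001110011011010 ; hops seen [H5,H5,H2] ; pick H2
  add 188.0.0.0/8 -> H3 at depth 8
  add 188.208.0.0/12 -> H2 at depth 12
  Q 216.91.224.21: descend 11011000010110111110 ; hops seen [H5,H0] ; pick H0
  Q 36.254.160.102: descend 0 ; hops seen [H5] ; pick H5
  add 216.91.224.187/32 -> H6 at depth 32
  add 117.249.80.0/20 -> H6 at depth 20
  add 188.208.0.0/12 -> H2 at depth 12
  Q 188.208.4.160: descend 1011110011010 ; hops seen [H5,H3,H2] ; pick H2
  add 188.208.0.0/12 -> H1 at depth 12
  del 216.91.224.0/20 (clear depth 20)
  add 216.91.224.0/22 -> H5 at depth 22
  Q 69.28.218.28: descend 010001010001110011011010 ; hops seen [H5,H5,H2] ; pick H2
  add 188.212.78.208/28 -> H7 at depth 28
  Q 216.91.224.187: descend 11011000010110111110000010111011 ; hops seen [H5,H5,H6] ; pick H6
  Q 216.91.224.3: descend 110110000101101111100000 ; hops seen [H5,H5] ; pick H5
  del 188.212.78.219/32 (clear depth 32)
  del 69.28.218.0/24 (clear depth 24)
  Q 103.111.63.79: descend 011 ; hops seen [H5] ; pick H5

== LOOKUPS ==
["H0","H7","H2","H0","H2","H2","H2","H2","H0","H5","H2","H2","H6","H5","H5"]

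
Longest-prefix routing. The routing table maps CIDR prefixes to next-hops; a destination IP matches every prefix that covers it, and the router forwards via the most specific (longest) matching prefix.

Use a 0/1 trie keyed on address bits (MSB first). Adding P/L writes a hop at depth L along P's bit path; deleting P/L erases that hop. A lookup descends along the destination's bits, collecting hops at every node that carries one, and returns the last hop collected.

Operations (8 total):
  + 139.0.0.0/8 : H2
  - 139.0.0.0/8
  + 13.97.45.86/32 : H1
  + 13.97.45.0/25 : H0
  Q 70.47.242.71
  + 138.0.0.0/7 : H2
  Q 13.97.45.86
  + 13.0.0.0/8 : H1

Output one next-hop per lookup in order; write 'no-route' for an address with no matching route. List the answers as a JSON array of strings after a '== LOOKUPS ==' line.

Apply in order:
  add 139.0.0.0/8 -> H2 at depth 8
  del 139.0.0.0/8 (clear depth 8)
  add 13.97.45.86/32 -> H1 at depth 32
  add 13.97.45.0/25 -> H0 at depth 25
  Q 70.47.242.71: descend 0 ; hops seen [∅] ; pick no-route
  add 138.0.0.0/7 -> H2 at depth 7
  Q 13.97.45.86: descend 00001101011000010010110101010110 ; hops seen [H0,H1] ; pick H1
  add 13.0.0.0/8 -> H1 at depth 8

== LOOKUPS ==
["no-route","H1"]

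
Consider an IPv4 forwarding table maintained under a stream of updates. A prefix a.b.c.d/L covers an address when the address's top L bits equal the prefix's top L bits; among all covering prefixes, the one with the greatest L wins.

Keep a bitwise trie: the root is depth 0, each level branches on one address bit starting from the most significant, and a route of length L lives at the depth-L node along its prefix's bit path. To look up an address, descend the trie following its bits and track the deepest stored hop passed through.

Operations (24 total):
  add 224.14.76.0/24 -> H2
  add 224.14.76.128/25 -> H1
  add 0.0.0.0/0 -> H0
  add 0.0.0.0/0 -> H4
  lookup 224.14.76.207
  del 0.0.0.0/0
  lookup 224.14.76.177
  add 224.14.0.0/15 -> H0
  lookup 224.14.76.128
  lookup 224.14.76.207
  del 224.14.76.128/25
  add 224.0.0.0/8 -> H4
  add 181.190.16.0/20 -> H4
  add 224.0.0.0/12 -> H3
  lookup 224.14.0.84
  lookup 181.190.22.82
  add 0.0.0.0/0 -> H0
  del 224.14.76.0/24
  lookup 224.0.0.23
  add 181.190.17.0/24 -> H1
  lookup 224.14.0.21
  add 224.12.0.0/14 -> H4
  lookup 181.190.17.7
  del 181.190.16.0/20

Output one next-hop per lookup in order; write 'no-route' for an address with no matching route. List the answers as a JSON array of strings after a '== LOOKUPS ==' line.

Trace:
  + 224.14.76.0/24 (H2) depth=24
  + 224.14.76.128/25 (H1) depth=25
  + 0.0.0.0/0 (H0) depth=0
  + 0.0.0.0/0 (H4) depth=0
  lookup 224.14.76.207: bits 1110000000001110010011001 walk d0:H4→d1:-→d2:-→d3:-→d4:-→d5:-→d6:-→d7:-→d8:-→d9:-→d10:-→d11:-→d12:-→d13:-→d14:-→d15:-→d16:-→d17:-→d18:-→d19:-→d20:-→d21:-→d22:-→d23:-→d24:H2→d25:H1 -> H1
  - 0.0.0.0/0 clear@0
  lookup 224.14.76.177: bits 1110000000001110010011001 walk d0:-→d1:-→d2:-→d3:-→d4:-→d5:-→d6:-→d7:-→d8:-→d9:-→d10:-→d11:-→d12:-→d13:-→d14:-→d15:-→d16:-→d17:-→d18:-→d19:-→d20:-→d21:-→d22:-→d23:-→d24:H2→d25:H1 -> H1
  + 224.14.0.0/15 (H0) depth=15
  lookup 224.14.76.128: bits 1110000000001110010011001 walk d0:-→d1:-→d2:-→d3:-→d4:-→d5:-→d6:-→d7:-→d8:-→d9:-→d10:-→d11:-→d12:-→d13:-→d14:-→d15:H0→d16:-→d17:-→d18:-→d19:-→d20:-→d21:-→d22:-→d23:-→d24:H2→d25:H1 -> H1
  lookup 224.14.76.207: bits 1110000000001110010011001 walk d0:-→d1:-→d2:-→d3:-→d4:-→d5:-→d6:-→d7:-→d8:-→d9:-→d10:-→d11:-→d12:-→d13:-→d14:-→d15:H0→d16:-→d17:-→d18:-→d19:-→d20:-→d21:-→d22:-→d23:-→d24:H2→d25:H1 -> H1
  - 224.14.76.128/25 clear@25
  + 224.0.0.0/8 (H4) depth=8
  + 181.190.16.0/20 (H4) depth=20
  + 224.0.0.0/12 (H3) depth=12
  lookup 224.14.0.84: bits 11100000000011100 walk d0:-→d1:-→d2:-→d3:-→d4:-→d5:-→d6:-→d7:-→d8:H4→d9:-→d10:-→d11:-→d12:H3→d13:-→d14:-→d15:H0→d16:-→d17:- -> H0
  lookup 181.190.22.82: bits 10110101101111100001 walk d0:-→d1:-→d2:-→d3:-→d4:-→d5:-→d6:-→d7:-→d8:-→d9:-→d10:-→d11:-→d12:-→d13:-→d14:-→d15:-→d16:-→d17:-→d18:-→d19:-→d20:H4 -> H4
  + 0.0.0.0/0 (H0) depth=0
  - 224.14.76.0/24 clear@24
  lookup 224.0.0.23: bits 111000000000 walk d0:H0→d1:-→d2:-→d3:-→d4:-→d5:-→d6:-→d7:-→d8:H4→d9:-→d10:-→d11:-→d12:H3 -> H3
  + 181.190.17.0/24 (H1) depth=24
  lookup 224.14.0.21: bits 11100000000011100 walk d0:H0→d1:-→d2:-→d3:-→d4:-→d5:-→d6:-→d7:-→d8:H4→d9:-→d10:-→d11:-→d12:H3→d13:-→d14:-→d15:H0→d16:-→d17:- -> H0
  + 224.12.0.0/14 (H4) depth=14
  lookup 181.190.17.7: bits 101101011011111000010001 walk d0:H0→d1:-→d2:-→d3:-→d4:-→d5:-→d6:-→d7:-→d8:-→d9:-→d10:-→d11:-→d12:-→d13:-→d14:-→d15:-→d16:-→d17:-→d18:-→d19:-→d20:H4→d21:-→d22:-→d23:-→d24:H1 -> H1
  - 181.190.16.0/20 clear@20

== LOOKUPS ==
["H1","H1","H1","H1","H0","H4","H3","H0","H1"]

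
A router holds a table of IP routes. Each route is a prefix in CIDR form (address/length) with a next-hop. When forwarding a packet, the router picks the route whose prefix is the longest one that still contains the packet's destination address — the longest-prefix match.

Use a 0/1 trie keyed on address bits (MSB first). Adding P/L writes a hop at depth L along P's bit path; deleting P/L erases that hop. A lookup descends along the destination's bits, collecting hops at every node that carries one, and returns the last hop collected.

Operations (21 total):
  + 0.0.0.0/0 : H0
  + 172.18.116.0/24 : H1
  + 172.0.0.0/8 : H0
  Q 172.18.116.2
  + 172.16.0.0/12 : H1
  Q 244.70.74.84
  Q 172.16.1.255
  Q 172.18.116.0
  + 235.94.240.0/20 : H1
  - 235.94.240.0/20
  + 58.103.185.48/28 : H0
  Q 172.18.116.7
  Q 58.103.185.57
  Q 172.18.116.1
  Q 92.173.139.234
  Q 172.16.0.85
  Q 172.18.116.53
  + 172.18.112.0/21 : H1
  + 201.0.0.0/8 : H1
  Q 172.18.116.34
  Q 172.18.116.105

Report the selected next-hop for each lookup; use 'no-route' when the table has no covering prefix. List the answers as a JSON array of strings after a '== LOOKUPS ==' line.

Trace:
  + 0.0.0.0/0 (H0) depth=0
  + 172.18.116.0/24 (H1) depth=24
  + 172.0.0.0/8 (H0) depth=8
  lookup 172.18.116.2: bits 101011000001001001110100 walk d0:H0→d1:-→d2:-→d3:-→d4:-→d5:-→d6:-→d7:-→d8:H0→d9:-→d10:-→d11:-→d12:-→d13:-→d14:-→d15:-→d16:-→d17:-→d18:-→d19:-→d20:-→d21:-→d22:-→d23:-→d24:H1 -> H1
  + 172.16.0.0/12 (H1) depth=12
  lookup 244.70.74.84: bits 1 walk d0:H0→d1:- -> H0
  lookup 172.16.1.255: bits 10101100000100 walk d0:H0→d1:-→d2:-→d3:-→d4:-→d5:-→d6:-→d7:-→d8:H0→d9:-→d10:-→d11:-→d12:H1→d13:-→d14:- -> H1
  lookup 172.18.116.0: bits 101011000001001001110100 walk d0:H0→d1:-→d2:-→d3:-→d4:-→d5:-→d6:-→d7:-→d8:H0→d9:-→d10:-→d11:-→d12:H1→d13:-→d14:-→d15:-→d16:-→d17:-→d18:-→d19:-→d20:-→d21:-→d22:-→d23:-→d24:H1 -> H1
  + 235.94.240.0/20 (H1) depth=20
  del 235.94.240.0/20 (clear depth 20)
  + 58.103.185.48/28 (H0) depth=28
  lookup 172.18.116.7: bits 101011000001001001110100 walk d0:H0→d1:-→d2:-→d3:-→d4:-→d5:-→d6:-→d7:-→d8:H0→d9:-→d10:-→d11:-→d12:H1→d13:-→d14:-→d15:-→d16:-→d17:-→d18:-→d19:-→d20:-→d21:-→d22:-→d23:-→d24:H1 -> H1
  lookup 58.103.185.57: bits 0011101001100111101110010011 walk d0:H0→d1:-→d2:-→d3:-→d4:-→d5:-→d6:-→d7:-→d8:-→d9:-→d10:-→d11:-→d12:-→d13:-→d14:-→d15:-→d16:-→d17:-→d18:-→d19:-→d20:-→d21:-→d22:-→d23:-→d24:-→d25:-→d26:-→d27:-→d28:H0 -> H0
  lookup 172.18.116.1: bits 101011000001001001110100 walk d0:H0→d1:-→d2:-→d3:-→d4:-→d5:-→d6:-→d7:-→d8:H0→d9:-→d10:-→d11:-→d12:H1→d13:-→d14:-→d15:-→d16:-→d17:-→d18:-→d19:-→d20:-→d21:-→d22:-→d23:-→d24:H1 -> H1
  lookup 92.173.139.234: bits 0 walk d0:H0→d1:- -> H0
  lookup 172.16.0.85: bits 10101100000100 walk d0:H0→d1:-→d2:-→d3:-→d4:-→d5:-→d6:-→d7:-→d8:H0→d9:-→d10:-→d11:-→d12:H1→d13:-→d14:- -> H1
  lookup 172.18.116.53: bits 101011000001001001110100 walk d0:H0→d1:-→d2:-→d3:-→d4:-→d5:-→d6:-→d7:-→d8:H0→d9:-→d10:-→d11:-→d12:H1→d13:-→d14:-→d15:-→d16:-→d17:-→d18:-→d19:-→d20:-→d21:-→d22:-→d23:-→d24:H1 -> H1
  + 172.18.112.0/21 (H1) depth=21
  + 201.0.0.0/8 (H1) depth=8
  lookup 172.18.116.34: bits 101011000001001001110100 walk d0:H0→d1:-→d2:-→d3:-→d4:-→d5:-→d6:-→d7:-→d8:H0→d9:-→d10:-→d11:-→d12:H1→d13:-→d14:-→d15:-→d16:-→d17:-→d18:-→d19:-→d20:-→d21:H1→d22:-→d23:-→d24:H1 -> H1
  lookup 172.18.116.105: bits 101011000001001001110100 walk d0:H0→d1:-→d2:-→d3:-→d4:-→d5:-→d6:-→d7:-→d8:H0→d9:-→d10:-→d11:-→d12:H1→d13:-→d14:-→d15:-→d16:-→d17:-→d18:-→d19:-→d20:-→d21:H1→d22:-→d23:-→d24:H1 -> H1

== LOOKUPS ==
["H1","H0","H1","H1","H1","H0","H1","H0","H1","H1","H1","H1"]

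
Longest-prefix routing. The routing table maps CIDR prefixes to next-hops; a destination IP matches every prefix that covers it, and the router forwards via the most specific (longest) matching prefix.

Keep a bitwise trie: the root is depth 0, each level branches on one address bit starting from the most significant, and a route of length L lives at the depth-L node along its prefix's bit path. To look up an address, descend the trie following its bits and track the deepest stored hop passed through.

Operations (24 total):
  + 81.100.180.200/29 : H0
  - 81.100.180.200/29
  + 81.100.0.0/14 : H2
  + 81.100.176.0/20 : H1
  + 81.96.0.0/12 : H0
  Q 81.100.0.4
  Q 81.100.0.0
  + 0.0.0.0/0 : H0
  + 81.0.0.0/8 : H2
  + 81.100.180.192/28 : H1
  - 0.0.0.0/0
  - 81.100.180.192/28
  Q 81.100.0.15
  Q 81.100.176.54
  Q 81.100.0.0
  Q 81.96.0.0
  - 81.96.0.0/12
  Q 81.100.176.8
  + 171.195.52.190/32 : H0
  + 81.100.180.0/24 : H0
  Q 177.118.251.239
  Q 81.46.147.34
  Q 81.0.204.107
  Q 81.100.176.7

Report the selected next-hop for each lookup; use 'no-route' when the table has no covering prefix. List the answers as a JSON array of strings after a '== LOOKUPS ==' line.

Trace:
  + 81.100.180.200/29 (H0) depth=29
  - 81.100.180.200/29 clear@29
  + 81.100.0.0/14 (H2) depth=14
  + 81.100.176.0/20 (H1) depth=20
  + 81.96.0.0/12 (H0) depth=12
  Q 81.100.0.4: descend 0101000101100100 ; hops seen [H0,H2] ; pick H2
  Q 81.100.0.0: descend 0101000101100100 ; hops seen [H0,H2] ; pick H2
  + 0.0.0.0/0 (H0) depth=0
  + 81.0.0.0/8 (H2) depth=8
  + 81.100.180.192/28 (H1) depth=28
  - 0.0.0.0/0 clear@0
  - 81.100.180.192/28 clear@28
  Q 81.100.0.15: descend 0101000101100100 ; hops seen [H2,H0,H2] ; pick H2
  Q 81.100.176.54: descend 010100010110010010110 ; hops seen [H2,H0,H2,H1] ; pick H1
  Q 81.100.0.0: descend 0101000101100100 ; hops seen [H2,H0,H2] ; pick H2
  Q 81.96.0.0: descend 0101000101100 ; hops seen [H2,H0] ; pick H0
  - 81.96.0.0/12 clear@12
  Q 81.100.176.8: descend 010100010110010010110 ; hops seen [H2,H2,H1] ; pick H1
  + 171.195.52.190/32 (H0) depth=32
  + 81.100.180.0/24 (H0) depth=24
  Q 177.118.251.239: descend 101 ; hops seen [∅] ; pick no-route
  Q 81.46.147.34: descend 010100010 ; hops seen [H2] ; pick H2
  Q 81.0.204.107: descend 010100010 ; hops seen [H2] ; pick H2
  Q 81.100.176.7: descend 010100010110010010110 ; hops seen [H2,H2,H1] ; pick H1

== LOOKUPS ==
["H2","H2","H2","H1","H2","H0","H1","no-route","H2","H2","H1"]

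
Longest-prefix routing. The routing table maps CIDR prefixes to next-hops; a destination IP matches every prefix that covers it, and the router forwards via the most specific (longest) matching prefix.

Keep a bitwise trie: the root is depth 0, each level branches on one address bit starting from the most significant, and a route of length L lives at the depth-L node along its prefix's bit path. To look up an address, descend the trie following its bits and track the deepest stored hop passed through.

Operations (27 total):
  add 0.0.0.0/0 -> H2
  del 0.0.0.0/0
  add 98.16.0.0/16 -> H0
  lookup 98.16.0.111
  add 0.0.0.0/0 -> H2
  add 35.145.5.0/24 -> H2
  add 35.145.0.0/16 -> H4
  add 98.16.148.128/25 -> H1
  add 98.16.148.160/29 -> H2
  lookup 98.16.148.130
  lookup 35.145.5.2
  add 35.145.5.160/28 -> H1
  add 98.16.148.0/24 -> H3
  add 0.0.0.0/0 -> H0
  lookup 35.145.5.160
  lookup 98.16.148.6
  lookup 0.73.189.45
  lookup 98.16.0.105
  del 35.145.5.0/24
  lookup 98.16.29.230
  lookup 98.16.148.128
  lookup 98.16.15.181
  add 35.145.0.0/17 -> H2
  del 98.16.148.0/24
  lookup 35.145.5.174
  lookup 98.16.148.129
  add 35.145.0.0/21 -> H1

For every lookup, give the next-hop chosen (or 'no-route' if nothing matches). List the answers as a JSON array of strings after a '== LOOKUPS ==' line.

Process each operation:
  add 0.0.0.0/0 -> H2 at depth 0
  del 0.0.0.0/0 (clear depth 0)
  add 98.16.0.0/16 -> H0 at depth 16
  Q 98.16.0.111: descend 0110001000010000 ; hops seen [H0] ; pick H0
  add 0.0.0.0/0 -> H2 at depth 0
  add 35.145.5.0/24 -> H2 at depth 24
  add 35.145.0.0/16 -> H4 at depth 16
  add 98.16.148.128/25 -> H1 at depth 25
  add 98.16.148.160/29 -> H2 at depth 29
  Q 98.16.148.130: descend 01100010000100001001010010 ; hops seen [H2,H0,H1] ; pick H1
  Q 35.145.5.2: descend 001000111001000100000101 ; hops seen [H2,H4,H2] ; pick H2
  add 35.145.5.160/28 -> H1 at depth 28
  add 98.16.148.0/24 -> H3 at depth 24
  add 0.0.0.0/0 -> H0 at depth 0
  Q 35.145.5.160: descend 0010001110010001000001011010 ; hops seen [H0,H4,H2,H1] ; pick H1
  Q 98.16.148.6: descend 011000100001000010010100 ; hops seen [H0,H0,H3] ; pick H3
  Q 0.73.189.45: descend 00 ; hops seen [H0] ; pick H0
  Q 98.16.0.105: descend 0110001000010000 ; hops seen [H0,H0] ; pick H0
  del 35.145.5.0/24 (clear depth 24)
  Q 98.16.29.230: descend 0110001000010000 ; hops seen [H0,H0] ; pick H0
  Q 98.16.148.128: descend 01100010000100001001010010 ; hops seen [H0,H0,H3,H1] ; pick H1
  Q 98.16.15.181: descend 0110001000010000 ; hops seen [H0,H0] ; pick H0
  add 35.145.0.0/17 -> H2 at depth 17
  del 98.16.148.0/24 (clear depth 24)
  Q 35.145.5.174: descend 0010001110010001000001011010 ; hops seen [H0,H4,H2,H1] ; pick H1
  Q 98.16.148.129: descend 01100010000100001001010010 ; hops seen [H0,H0,H1] ; pick H1
  add 35.145.0.0/21 -> H1 at depth 21

== LOOKUPS ==
["H0","H1","H2","H1","H3","H0","H0","H0","H1","H0","H1","H1"]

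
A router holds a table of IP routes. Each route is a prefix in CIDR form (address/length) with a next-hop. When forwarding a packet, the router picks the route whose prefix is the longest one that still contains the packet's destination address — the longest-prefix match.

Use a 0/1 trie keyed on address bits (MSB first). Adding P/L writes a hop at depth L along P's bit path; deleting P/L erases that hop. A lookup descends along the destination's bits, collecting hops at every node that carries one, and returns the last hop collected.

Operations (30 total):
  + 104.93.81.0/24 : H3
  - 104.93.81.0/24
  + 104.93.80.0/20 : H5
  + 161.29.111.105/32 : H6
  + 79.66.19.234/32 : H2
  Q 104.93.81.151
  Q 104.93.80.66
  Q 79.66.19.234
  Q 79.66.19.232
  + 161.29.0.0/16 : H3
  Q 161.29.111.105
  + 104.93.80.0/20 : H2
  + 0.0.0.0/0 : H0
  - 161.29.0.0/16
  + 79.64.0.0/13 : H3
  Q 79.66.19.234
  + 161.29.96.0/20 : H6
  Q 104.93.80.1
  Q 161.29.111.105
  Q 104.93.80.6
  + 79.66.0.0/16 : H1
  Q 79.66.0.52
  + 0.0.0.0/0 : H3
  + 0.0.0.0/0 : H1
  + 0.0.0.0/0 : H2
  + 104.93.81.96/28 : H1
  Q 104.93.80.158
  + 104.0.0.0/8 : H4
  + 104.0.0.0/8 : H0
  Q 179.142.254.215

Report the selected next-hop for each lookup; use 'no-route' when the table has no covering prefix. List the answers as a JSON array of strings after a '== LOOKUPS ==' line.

Process each operation:
  + 104.93.81.0/24 (H3) depth=24
  del 104.93.81.0/24 (clear depth 24)
  + 104.93.80.0/20 (H5) depth=20
  + 161.29.111.105/32 (H6) depth=32
  + 79.66.19.234/32 (H2) depth=32
  lookup 104.93.81.151: bits 011010000101110101010001 walk d0:-→d1:-→d2:-→d3:-→d4:-→d5:-→d6:-→d7:-→d8:-→d9:-→d10:-→d11:-→d12:-→d13:-→d14:-→d15:-→d16:-→d17:-→d18:-→d19:-→d20:H5→d21:-→d22:-→d23:-→d24:- -> H5
  lookup 104.93.80.66: bits 01101000010111010101000 walk d0:-→d1:-→d2:-→d3:-→d4:-→d5:-→d6:-→d7:-→d8:-→d9:-→d10:-→d11:-→d12:-→d13:-→d14:-→d15:-→d16:-→d17:-→d18:-→d19:-→d20:H5→d21:-→d22:-→d23:- -> H5
  lookup 79.66.19.234: bits 01001111010000100001001111101010 walk d0:-→d1:-→d2:-→d3:-→d4:-→d5:-→d6:-→d7:-→d8:-→d9:-→d10:-→d11:-→d12:-→d13:-→d14:-→d15:-→d16:-→d17:-→d18:-→d19:-→d20:-→d21:-→d22:-→d23:-→d24:-→d25:-→d26:-→d27:-→d28:-→d29:-→d30:-→d31:-→d32:H2 -> H2
  lookup 79.66.19.232: bits 010011110100001000010011111010 walk d0:-→d1:-→d2:-→d3:-→d4:-→d5:-→d6:-→d7:-→d8:-→d9:-→d10:-→d11:-→d12:-→d13:-→d14:-→d15:-→d16:-→d17:-→d18:-→d19:-→d20:-→d21:-→d22:-→d23:-→d24:-→d25:-→d26:-→d27:-→d28:-→d29:-→d30:- -> no-route
  + 161.29.0.0/16 (H3) depth=16
  lookup 161.29.111.105: bits 10100001000111010110111101101001 walk d0:-→d1:-→d2:-→d3:-→d4:-→d5:-→d6:-→d7:-→d8:-→d9:-→d10:-→d11:-→d12:-→d13:-→d14:-→d15:-→d16:H3→d17:-→d18:-→d19:-→d20:-→d21:-→d22:-→d23:-→d24:-→d25:-→d26:-→d27:-→d28:-→d29:-→d30:-→d31:-→d32:H6 -> H6
  + 104.93.80.0/20 (H2) depth=20
  + 0.0.0.0/0 (H0) depth=0
  del 161.29.0.0/16 (clear depth 16)
  + 79.64.0.0/13 (H3) depth=13
  lookup 79.66.19.234: bits 01001111010000100001001111101010 walk d0:H0→d1:-→d2:-→d3:-→d4:-→d5:-→d6:-→d7:-→d8:-→d9:-→d10:-→d11:-→d12:-→d13:H3→d14:-→d15:-→d16:-→d17:-→d18:-→d19:-→d20:-→d21:-→d22:-→d23:-→d24:-→d25:-→d26:-→d27:-→d28:-→d29:-→d30:-→d31:-→d32:H2 -> H2
  + 161.29.96.0/20 (H6) depth=20
  lookup 104.93.80.1: bits 01101000010111010101000 walk d0:H0→d1:-→d2:-→d3:-→d4:-→d5:-→d6:-→d7:-→d8:-→d9:-→d10:-→d11:-→d12:-→d13:-→d14:-→d15:-→d16:-→d17:-→d18:-→d19:-→d20:H2→d21:-→d22:-→d23:- -> H2
  lookup 161.29.111.105: bits 10100001000111010110111101101001 walk d0:H0→d1:-→d2:-→d3:-→d4:-→d5:-→d6:-→d7:-→d8:-→d9:-→d10:-→d11:-→d12:-→d13:-→d14:-→d15:-→d16:-→d17:-→d18:-→d19:-→d20:H6→d21:-→d22:-→d23:-→d24:-→d25:-→d26:-→d27:-→d28:-→d29:-→d30:-→d31:-→d32:H6 -> H6
  lookup 104.93.80.6: bits 01101000010111010101000 walk d0:H0→d1:-→d2:-→d3:-→d4:-→d5:-→d6:-→d7:-→d8:-→d9:-→d10:-→d11:-→d12:-→d13:-→d14:-→d15:-→d16:-→d17:-→d18:-→d19:-→d20:H2→d21:-→d22:-→d23:- -> H2
  + 79.66.0.0/16 (H1) depth=16
  lookup 79.66.0.52: bits 0100111101000010000 walk d0:H0→d1:-→d2:-→d3:-→d4:-→d5:-→d6:-→d7:-→d8:-→d9:-→d10:-→d11:-→d12:-→d13:H3→d14:-→d15:-→d16:H1→d17:-→d18:-→d19:- -> H1
  + 0.0.0.0/0 (H3) depth=0
  + 0.0.0.0/0 (H1) depth=0
  + 0.0.0.0/0 (H2) depth=0
  + 104.93.81.96/28 (H1) depth=28
  lookup 104.93.80.158: bits 01101000010111010101000 walk d0:H2→d1:-→d2:-→d3:-→d4:-→d5:-→d6:-→d7:-→d8:-→d9:-→d10:-→d11:-→d12:-→d13:-→d14:-→d15:-→d16:-→d17:-→d18:-→d19:-→d20:H2→d21:-→d22:-→d23:- -> H2
  + 104.0.0.0/8 (H4) depth=8
  + 104.0.0.0/8 (H0) depth=8
  lookup 179.142.254.215: bits 101 walk d0:H2→d1:-→d2:-→d3:- -> H2

== LOOKUPS ==
["H5","H5","H2","no-route","H6","H2","H2","H6","H2","H1","H2","H2"]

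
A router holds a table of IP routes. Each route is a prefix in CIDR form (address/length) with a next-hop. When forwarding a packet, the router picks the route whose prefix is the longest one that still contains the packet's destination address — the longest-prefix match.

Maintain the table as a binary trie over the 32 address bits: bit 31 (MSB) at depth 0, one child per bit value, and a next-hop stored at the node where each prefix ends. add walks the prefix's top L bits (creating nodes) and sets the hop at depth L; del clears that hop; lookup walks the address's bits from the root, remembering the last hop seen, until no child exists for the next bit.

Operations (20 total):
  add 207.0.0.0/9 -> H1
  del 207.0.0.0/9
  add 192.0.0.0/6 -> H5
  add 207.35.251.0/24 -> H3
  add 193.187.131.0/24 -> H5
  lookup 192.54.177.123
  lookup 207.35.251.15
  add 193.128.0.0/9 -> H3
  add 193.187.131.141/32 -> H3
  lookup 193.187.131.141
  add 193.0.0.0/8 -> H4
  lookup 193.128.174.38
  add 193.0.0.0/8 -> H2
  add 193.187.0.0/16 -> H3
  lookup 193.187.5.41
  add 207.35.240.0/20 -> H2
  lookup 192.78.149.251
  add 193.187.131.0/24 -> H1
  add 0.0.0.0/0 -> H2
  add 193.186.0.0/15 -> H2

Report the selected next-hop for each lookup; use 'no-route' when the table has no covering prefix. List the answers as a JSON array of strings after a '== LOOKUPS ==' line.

Apply in order:
  add 207.0.0.0/9 -> H1 at depth 9
  - 207.0.0.0/9 clear@9
  add 192.0.0.0/6 -> H5 at depth 6
  add 207.35.251.0/24 -> H3 at depth 24
  add 193.187.131.0/24 -> H5 at depth 24
  Q 192.54.177.123: descend 1100000 ; hops seen [H5] ; pick H5
  Q 207.35.251.15: descend 110011110010001111111011 ; hops seen [H3] ; pick H3
  add 193.128.0.0/9 -> H3 at depth 9
  add 193.187.131.141/32 -> H3 at depth 32
  Q 193.187.131.141: descend 11000001101110111000001110001101 ; hops seen [H5,H3,H5,H3] ; pick H3
  add 193.0.0.0/8 -> H4 at depth 8
  Q 193.128.174.38: descend 1100000110 ; hops seen [H5,H4,H3] ; pick H3
  add 193.0.0.0/8 -> H2 at depth 8
  add 193.187.0.0/16 -> H3 at depth 16
  Q 193.187.5.41: descend 1100000110111011 ; hops seen [H5,H2,H3,H3] ; pick H3
  add 207.35.240.0/20 -> H2 at depth 20
  Q 192.78.149.251: descend 1100000 ; hops seen [H5] ; pick H5
  add 193.187.131.0/24 -> H1 at depth 24
  add 0.0.0.0/0 -> H2 at depth 0
  add 193.186.0.0/15 -> H2 at depth 15

== LOOKUPS ==
["H5","H3","H3","H3","H3","H5"]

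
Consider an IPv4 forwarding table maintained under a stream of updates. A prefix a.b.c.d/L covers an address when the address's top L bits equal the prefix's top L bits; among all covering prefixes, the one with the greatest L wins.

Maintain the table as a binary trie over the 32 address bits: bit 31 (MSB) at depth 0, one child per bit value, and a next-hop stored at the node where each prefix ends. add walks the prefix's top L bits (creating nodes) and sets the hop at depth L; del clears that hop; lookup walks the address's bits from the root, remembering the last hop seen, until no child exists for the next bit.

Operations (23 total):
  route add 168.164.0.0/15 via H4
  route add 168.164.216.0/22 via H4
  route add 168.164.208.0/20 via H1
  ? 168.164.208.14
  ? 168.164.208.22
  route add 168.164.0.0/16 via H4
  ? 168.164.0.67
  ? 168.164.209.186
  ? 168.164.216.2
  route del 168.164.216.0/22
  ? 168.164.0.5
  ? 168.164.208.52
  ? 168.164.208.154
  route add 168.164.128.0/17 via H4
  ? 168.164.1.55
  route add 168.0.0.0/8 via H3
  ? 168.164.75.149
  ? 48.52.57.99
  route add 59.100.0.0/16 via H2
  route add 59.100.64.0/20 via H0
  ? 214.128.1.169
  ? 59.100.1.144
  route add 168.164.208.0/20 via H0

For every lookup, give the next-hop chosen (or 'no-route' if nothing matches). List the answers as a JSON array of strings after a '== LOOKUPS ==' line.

Trace:
  add 168.164.0.0/15 -> H4 at depth 15
  add 168.164.216.0/22 -> H4 at depth 22
  add 168.164.208.0/20 -> H1 at depth 20
  lookup 168.164.208.14: bits 10101000101001001101 walk d0:-→d1:-→d2:-→d3:-→d4:-→d5:-→d6:-→d7:-→d8:-→d9:-→d10:-→d11:-→d12:-→d13:-→d14:-→d15:H4→d16:-→d17:-→d18:-→d19:-→d20:H1 -> H1
  lookup 168.164.208.22: bits 10101000101001001101 walk d0:-→d1:-→d2:-→d3:-→d4:-→d5:-→d6:-→d7:-→d8:-→d9:-→d10:-→d11:-→d12:-→d13:-→d14:-→d15:H4→d16:-→d17:-→d18:-→d19:-→d20:H1 -> H1
  add 168.164.0.0/16 -> H4 at depth 16
  lookup 168.164.0.67: bits 1010100010100100 walk d0:-→d1:-→d2:-→d3:-→d4:-→d5:-→d6:-→d7:-→d8:-→d9:-→d10:-→d11:-→d12:-→d13:-→d14:-→d15:H4→d16:H4 -> H4
  lookup 168.164.209.186: bits 10101000101001001101 walk d0:-→d1:-→d2:-→d3:-→d4:-→d5:-→d6:-→d7:-→d8:-→d9:-→d10:-→d11:-→d12:-→d13:-→d14:-→d15:H4→d16:H4→d17:-→d18:-→d19:-→d20:H1 -> H1
  lookup 168.164.216.2: bits 1010100010100100110110 walk d0:-→d1:-→d2:-→d3:-→d4:-→d5:-→d6:-→d7:-→d8:-→d9:-→d10:-→d11:-→d12:-→d13:-→d14:-→d15:H4→d16:H4→d17:-→d18:-→d19:-→d20:H1→d21:-→d22:H4 -> H4
  - 168.164.216.0/22 clear@22
  lookup 168.164.0.5: bits 1010100010100100 walk d0:-→d1:-→d2:-→d3:-→d4:-→d5:-→d6:-→d7:-→d8:-→d9:-→d10:-→d11:-→d12:-→d13:-→d14:-→d15:H4→d16:H4 -> H4
  lookup 168.164.208.52: bits 10101000101001001101 walk d0:-→d1:-→d2:-→d3:-→d4:-→d5:-→d6:-→d7:-→d8:-→d9:-→d10:-→d11:-→d12:-→d13:-→d14:-→d15:H4→d16:H4→d17:-→d18:-→d19:-→d20:H1 -> H1
  lookup 168.164.208.154: bits 10101000101001001101 walk d0:-→d1:-→d2:-→d3:-→d4:-→d5:-→d6:-→d7:-→d8:-→d9:-→d10:-→d11:-→d12:-→d13:-→d14:-→d15:H4→d16:H4→d17:-→d18:-→d19:-→d20:H1 -> H1
  add 168.164.128.0/17 -> H4 at depth 17
  lookup 168.164.1.55: bits 1010100010100100 walk d0:-→d1:-→d2:-→d3:-→d4:-→d5:-→d6:-→d7:-→d8:-→d9:-→d10:-→d11:-→d12:-→d13:-→d14:-→d15:H4→d16:H4 -> H4
  add 168.0.0.0/8 -> H3 at depth 8
  lookup 168.164.75.149: bits 1010100010100100 walk d0:-→d1:-→d2:-→d3:-→d4:-→d5:-→d6:-→d7:-→d8:H3→d9:-→d10:-→d11:-→d12:-→d13:-→d14:-→d15:H4→d16:H4 -> H4
  lookup 48.52.57.99: bits ε walk d0:- -> no-route
  add 59.100.0.0/16 -> H2 at depth 16
  add 59.100.64.0/20 -> H0 at depth 20
  lookup 214.128.1.169: bits 1 walk d0:-→d1:- -> no-route
  lookup 59.100.1.144: bits 00111011011001000 walk d0:-→d1:-→d2:-→d3:-→d4:-→d5:-→d6:-→d7:-→d8:-→d9:-→d10:-→d11:-→d12:-→d13:-→d14:-→d15:-→d16:H2→d17:- -> H2
  add 168.164.208.0/20 -> H0 at depth 20

== LOOKUPS ==
["H1","H1","H4","H1","H4","H4","H1","H1","H4","H4","no-route","no-route","H2"]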